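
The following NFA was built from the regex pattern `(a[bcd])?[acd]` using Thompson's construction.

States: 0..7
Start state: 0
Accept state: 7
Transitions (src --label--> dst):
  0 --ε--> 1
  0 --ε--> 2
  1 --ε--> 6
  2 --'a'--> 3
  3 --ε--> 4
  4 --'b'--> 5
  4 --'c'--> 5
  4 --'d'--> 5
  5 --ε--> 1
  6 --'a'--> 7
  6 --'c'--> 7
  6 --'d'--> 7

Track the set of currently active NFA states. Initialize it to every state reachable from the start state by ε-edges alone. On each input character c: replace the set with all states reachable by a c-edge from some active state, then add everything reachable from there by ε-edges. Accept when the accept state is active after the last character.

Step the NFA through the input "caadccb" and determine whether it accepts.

initial (ε-close {0}): {0,1,2,6}
'c' @ 1: {7}  (accept∈set)
'a' @ 2: {}  — dead — no transitions
rest 'adccb' ignored (set empty)
final: {}; accept 7 not in set

Answer: REJECT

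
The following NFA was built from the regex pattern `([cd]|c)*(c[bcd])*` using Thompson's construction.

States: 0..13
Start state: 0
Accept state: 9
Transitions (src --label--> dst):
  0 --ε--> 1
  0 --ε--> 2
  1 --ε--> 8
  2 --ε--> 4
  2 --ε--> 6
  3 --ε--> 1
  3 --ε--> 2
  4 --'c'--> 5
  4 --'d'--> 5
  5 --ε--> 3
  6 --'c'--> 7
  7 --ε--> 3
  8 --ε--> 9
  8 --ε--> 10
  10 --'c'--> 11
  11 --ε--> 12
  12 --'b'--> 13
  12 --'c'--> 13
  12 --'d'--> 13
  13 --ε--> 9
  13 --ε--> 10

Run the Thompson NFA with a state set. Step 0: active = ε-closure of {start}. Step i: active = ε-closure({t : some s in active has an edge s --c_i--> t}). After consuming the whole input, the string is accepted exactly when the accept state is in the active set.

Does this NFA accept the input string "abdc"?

Answer: REJECT

Trace:
initial (ε-close {0}): {0,1,2,4,6,8,9,10}
'a' @ 1: {}  — no active states
rest 'bdc' ignored (set empty)
end set {} — state 9 not in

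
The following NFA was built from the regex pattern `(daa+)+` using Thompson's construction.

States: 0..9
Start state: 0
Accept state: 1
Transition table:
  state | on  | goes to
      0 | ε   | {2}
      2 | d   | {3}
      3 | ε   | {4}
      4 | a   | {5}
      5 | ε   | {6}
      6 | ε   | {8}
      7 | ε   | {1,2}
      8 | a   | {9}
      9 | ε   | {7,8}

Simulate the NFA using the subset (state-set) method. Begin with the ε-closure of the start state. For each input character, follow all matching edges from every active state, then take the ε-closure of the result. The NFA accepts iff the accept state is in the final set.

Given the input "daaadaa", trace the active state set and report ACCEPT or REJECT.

Answer: ACCEPT

Trace:
start: ε-closure({0}) = {0,2}
'd' @ 1: {3,4}
'a' @ 2: {5,6,8}
'a' @ 3: {1,2,7,8,9}  ✓accept
'a' @ 4: {1,2,7,8,9}  ✓accept
'd' @ 5: {3,4}
'a' @ 6: {5,6,8}
'a' @ 7: {1,2,7,8,9}  ✓accept
after full input: {1,2,7,8,9}  (accept=1 in)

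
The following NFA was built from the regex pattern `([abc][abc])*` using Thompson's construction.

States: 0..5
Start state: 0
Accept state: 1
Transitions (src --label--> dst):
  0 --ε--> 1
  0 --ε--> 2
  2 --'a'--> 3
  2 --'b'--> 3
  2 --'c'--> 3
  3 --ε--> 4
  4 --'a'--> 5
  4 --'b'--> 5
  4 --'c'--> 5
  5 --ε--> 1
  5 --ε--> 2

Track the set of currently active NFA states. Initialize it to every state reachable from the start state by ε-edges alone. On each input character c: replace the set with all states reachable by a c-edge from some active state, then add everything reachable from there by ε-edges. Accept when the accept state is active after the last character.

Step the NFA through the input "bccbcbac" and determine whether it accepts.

initial (ε-close {0}): {0,1,2}
'b' @ 1: {3,4}
'c' @ 2: {1,2,5}  [accepting]
'c' @ 3: {3,4}
'b' @ 4: {1,2,5}  [accepting]
'c' @ 5: {3,4}
'b' @ 6: {1,2,5}  [accepting]
'a' @ 7: {3,4}
'c' @ 8: {1,2,5}  [accepting]
final: {1,2,5}; accept 1 in set

Answer: ACCEPT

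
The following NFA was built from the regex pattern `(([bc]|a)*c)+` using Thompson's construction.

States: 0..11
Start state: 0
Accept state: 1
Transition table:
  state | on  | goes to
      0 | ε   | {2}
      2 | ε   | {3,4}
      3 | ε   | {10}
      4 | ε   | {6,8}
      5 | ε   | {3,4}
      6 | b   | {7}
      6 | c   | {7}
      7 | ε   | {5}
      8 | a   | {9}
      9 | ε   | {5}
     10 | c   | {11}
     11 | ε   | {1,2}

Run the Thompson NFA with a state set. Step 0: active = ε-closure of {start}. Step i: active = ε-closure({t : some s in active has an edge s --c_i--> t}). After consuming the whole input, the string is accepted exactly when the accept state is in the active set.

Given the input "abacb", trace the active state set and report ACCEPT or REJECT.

Answer: REJECT

Trace:
start: ε-closure({0}) = {0,2,3,4,6,8,10}
'a' @ 1: {3,4,5,6,8,9,10}
'b' @ 2: {3,4,5,6,7,8,10}
'a' @ 3: {3,4,5,6,8,9,10}
'c' @ 4: {1,2,3,4,5,6,7,8,10,11}  [accepting]
'b' @ 5: {3,4,5,6,7,8,10}
end set {3,4,5,6,7,8,10} — state 1 not in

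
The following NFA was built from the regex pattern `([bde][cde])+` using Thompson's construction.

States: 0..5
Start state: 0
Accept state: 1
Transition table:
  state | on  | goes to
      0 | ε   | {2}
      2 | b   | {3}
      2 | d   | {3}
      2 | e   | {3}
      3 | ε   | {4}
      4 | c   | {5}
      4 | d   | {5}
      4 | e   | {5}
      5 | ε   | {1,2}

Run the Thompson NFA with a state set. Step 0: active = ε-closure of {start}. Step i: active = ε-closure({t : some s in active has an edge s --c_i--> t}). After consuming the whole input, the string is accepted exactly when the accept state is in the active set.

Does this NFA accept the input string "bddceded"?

start: ε-closure({0}) = {0,2}
'b' @ 1: {3,4}
'd' @ 2: {1,2,5}  ✓accept
'd' @ 3: {3,4}
'c' @ 4: {1,2,5}  ✓accept
'e' @ 5: {3,4}
'd' @ 6: {1,2,5}  ✓accept
'e' @ 7: {3,4}
'd' @ 8: {1,2,5}  ✓accept
after full input: {1,2,5}  (accept=1 in)

Answer: ACCEPT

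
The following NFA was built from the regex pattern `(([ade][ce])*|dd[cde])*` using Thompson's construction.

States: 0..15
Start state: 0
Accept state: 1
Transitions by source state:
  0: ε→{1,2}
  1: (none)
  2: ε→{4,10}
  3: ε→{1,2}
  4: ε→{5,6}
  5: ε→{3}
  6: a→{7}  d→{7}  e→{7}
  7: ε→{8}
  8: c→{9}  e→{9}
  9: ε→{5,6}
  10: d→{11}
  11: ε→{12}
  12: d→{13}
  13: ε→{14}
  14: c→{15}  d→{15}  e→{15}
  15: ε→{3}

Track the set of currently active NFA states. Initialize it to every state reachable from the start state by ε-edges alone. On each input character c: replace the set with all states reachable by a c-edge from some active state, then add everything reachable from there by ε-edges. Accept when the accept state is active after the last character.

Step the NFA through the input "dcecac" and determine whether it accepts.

Answer: ACCEPT

Trace:
S₀ = ε-closure({0}) = {0,1,2,3,4,5,6,10}
'd' @ 1: {7,8,11,12}
'c' @ 2: {1,2,3,4,5,6,9,10}  (accept∈set)
'e' @ 3: {7,8}
'c' @ 4: {1,2,3,4,5,6,9,10}  (accept∈set)
'a' @ 5: {7,8}
'c' @ 6: {1,2,3,4,5,6,9,10}  (accept∈set)
after full input: {1,2,3,4,5,6,9,10}  (accept=1 in)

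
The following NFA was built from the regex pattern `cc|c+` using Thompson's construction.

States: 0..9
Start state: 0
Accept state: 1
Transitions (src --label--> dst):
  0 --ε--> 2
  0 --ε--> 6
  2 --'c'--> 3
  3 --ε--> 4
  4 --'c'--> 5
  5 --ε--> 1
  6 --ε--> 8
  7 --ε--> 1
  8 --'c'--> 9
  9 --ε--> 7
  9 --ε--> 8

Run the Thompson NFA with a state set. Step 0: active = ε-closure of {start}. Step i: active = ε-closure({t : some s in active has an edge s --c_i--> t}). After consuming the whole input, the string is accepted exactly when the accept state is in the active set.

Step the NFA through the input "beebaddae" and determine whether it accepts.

initial (ε-close {0}): {0,2,6,8}
'b' @ 1: {}  — no active states
rest 'eebaddae' ignored (set empty)
end set {} — state 1 not in

Answer: REJECT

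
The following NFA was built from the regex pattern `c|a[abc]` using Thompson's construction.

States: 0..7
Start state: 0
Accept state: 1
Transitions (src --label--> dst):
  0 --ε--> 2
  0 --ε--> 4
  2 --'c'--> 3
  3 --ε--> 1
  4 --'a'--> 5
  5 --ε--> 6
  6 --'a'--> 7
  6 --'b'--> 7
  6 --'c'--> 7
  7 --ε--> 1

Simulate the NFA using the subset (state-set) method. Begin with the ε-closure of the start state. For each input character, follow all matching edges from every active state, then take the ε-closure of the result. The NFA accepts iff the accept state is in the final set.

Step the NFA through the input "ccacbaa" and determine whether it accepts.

S₀ = ε-closure({0}) = {0,2,4}
'c' @ 1: {1,3}  (accept∈set)
'c' @ 2: {}  — no active states
rest 'acbaa' ignored (set empty)
final: {}; accept 1 not in set

Answer: REJECT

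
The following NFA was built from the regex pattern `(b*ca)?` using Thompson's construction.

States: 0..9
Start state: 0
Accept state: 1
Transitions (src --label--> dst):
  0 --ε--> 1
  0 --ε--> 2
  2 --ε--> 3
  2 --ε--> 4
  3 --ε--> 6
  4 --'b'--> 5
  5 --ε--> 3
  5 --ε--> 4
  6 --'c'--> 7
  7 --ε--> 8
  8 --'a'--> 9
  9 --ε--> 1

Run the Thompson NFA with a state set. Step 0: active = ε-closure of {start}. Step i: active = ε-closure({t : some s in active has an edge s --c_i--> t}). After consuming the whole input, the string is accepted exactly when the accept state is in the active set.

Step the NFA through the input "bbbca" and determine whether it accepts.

start: ε-closure({0}) = {0,1,2,3,4,6}
'b' @ 1: {3,4,5,6}
'b' @ 2: {3,4,5,6}
'b' @ 3: {3,4,5,6}
'c' @ 4: {7,8}
'a' @ 5: {1,9}  ✓accept
final: {1,9}; accept 1 in set

Answer: ACCEPT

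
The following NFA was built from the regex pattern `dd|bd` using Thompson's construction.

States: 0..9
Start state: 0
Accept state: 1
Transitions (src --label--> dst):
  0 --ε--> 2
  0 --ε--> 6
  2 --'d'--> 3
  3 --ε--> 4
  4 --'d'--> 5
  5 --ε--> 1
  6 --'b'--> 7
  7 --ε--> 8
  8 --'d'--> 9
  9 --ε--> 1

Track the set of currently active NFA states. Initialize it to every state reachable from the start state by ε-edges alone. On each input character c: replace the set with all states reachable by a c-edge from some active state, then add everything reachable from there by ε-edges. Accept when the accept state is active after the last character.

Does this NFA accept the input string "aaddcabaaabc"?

start: ε-closure({0}) = {0,2,6}
'a' @ 1: {}  — no active states
rest 'addcabaaabc' ignored (set empty)
after full input: {}  (accept=1 not in)

Answer: REJECT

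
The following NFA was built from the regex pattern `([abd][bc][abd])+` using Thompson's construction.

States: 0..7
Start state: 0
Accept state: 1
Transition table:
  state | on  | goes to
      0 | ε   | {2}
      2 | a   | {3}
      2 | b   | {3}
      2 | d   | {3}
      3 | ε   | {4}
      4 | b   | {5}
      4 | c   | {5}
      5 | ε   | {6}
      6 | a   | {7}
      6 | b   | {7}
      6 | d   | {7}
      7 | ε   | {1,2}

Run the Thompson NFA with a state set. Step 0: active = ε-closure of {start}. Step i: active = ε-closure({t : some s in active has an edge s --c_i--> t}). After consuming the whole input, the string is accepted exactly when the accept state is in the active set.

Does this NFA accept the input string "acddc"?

Answer: REJECT

Trace:
S₀ = ε-closure({0}) = {0,2}
'a' @ 1: {3,4}
'c' @ 2: {5,6}
'd' @ 3: {1,2,7}  (accept∈set)
'd' @ 4: {3,4}
'c' @ 5: {5,6}
end set {5,6} — state 1 not in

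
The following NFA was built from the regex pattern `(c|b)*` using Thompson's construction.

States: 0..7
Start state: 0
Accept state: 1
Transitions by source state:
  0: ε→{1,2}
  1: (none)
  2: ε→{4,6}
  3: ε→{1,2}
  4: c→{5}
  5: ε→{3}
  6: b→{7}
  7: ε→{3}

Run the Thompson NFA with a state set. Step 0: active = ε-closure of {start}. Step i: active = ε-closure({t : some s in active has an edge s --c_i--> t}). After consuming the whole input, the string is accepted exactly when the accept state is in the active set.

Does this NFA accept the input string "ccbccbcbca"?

initial (ε-close {0}): {0,1,2,4,6}
'c' @ 1: {1,2,3,4,5,6}  [accepting]
'c' @ 2: {1,2,3,4,5,6}  [accepting]
'b' @ 3: {1,2,3,4,6,7}  [accepting]
'c' @ 4: {1,2,3,4,5,6}  [accepting]
'c' @ 5: {1,2,3,4,5,6}  [accepting]
'b' @ 6: {1,2,3,4,6,7}  [accepting]
'c' @ 7: {1,2,3,4,5,6}  [accepting]
'b' @ 8: {1,2,3,4,6,7}  [accepting]
'c' @ 9: {1,2,3,4,5,6}  [accepting]
'a' @ 10: {}  — state set empty
end set {} — state 1 not in

Answer: REJECT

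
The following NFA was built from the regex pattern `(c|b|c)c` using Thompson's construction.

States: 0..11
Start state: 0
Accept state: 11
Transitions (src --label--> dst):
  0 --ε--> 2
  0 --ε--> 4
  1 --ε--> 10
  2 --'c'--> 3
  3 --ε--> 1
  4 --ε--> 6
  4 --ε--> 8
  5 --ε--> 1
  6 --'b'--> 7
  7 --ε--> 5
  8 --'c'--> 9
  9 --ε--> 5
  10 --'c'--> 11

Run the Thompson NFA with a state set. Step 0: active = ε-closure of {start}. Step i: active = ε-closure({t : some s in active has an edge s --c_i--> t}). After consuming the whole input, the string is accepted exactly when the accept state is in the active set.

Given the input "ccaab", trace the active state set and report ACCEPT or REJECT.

Answer: REJECT

Steps:
start: ε-closure({0}) = {0,2,4,6,8}
'c' @ 1: {1,3,5,9,10}
'c' @ 2: {11}  [accepting]
'a' @ 3: {}  — no active states
rest 'ab' ignored (set empty)
end set {} — state 11 not in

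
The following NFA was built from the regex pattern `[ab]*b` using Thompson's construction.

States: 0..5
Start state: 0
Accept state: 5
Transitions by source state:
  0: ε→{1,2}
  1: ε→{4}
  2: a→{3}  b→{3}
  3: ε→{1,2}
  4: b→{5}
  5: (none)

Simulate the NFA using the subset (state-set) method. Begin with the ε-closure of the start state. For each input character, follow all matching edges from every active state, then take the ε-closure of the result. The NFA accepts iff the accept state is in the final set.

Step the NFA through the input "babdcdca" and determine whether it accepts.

Answer: REJECT

Derivation:
S₀ = ε-closure({0}) = {0,1,2,4}
'b' @ 1: {1,2,3,4,5}  ✓accept
'a' @ 2: {1,2,3,4}
'b' @ 3: {1,2,3,4,5}  ✓accept
'd' @ 4: {}  — no active states
rest 'cdca' ignored (set empty)
final: {}; accept 5 not in set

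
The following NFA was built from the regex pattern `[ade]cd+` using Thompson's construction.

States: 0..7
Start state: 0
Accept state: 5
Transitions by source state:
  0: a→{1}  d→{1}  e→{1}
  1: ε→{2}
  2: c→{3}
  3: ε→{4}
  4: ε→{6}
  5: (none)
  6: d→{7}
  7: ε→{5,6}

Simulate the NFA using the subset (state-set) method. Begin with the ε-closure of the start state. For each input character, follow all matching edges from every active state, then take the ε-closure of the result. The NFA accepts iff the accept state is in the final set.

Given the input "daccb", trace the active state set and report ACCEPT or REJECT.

Answer: REJECT

Trace:
S₀ = ε-closure({0}) = {0}
'd' @ 1: {1,2}
'a' @ 2: {}  — state set empty
rest 'ccb' ignored (set empty)
after full input: {}  (accept=5 not in)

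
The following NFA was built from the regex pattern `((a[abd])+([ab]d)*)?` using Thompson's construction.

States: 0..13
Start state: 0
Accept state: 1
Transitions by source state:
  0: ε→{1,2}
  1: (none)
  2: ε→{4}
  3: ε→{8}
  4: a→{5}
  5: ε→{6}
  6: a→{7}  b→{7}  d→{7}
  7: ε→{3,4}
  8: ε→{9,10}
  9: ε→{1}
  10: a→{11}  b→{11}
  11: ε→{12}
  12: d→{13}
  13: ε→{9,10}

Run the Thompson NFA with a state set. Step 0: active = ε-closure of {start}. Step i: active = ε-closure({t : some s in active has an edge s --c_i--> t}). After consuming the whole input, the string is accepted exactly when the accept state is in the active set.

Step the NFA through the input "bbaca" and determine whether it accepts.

initial (ε-close {0}): {0,1,2,4}
'b' @ 1: {}  — no active states
rest 'baca' ignored (set empty)
end set {} — state 1 not in

Answer: REJECT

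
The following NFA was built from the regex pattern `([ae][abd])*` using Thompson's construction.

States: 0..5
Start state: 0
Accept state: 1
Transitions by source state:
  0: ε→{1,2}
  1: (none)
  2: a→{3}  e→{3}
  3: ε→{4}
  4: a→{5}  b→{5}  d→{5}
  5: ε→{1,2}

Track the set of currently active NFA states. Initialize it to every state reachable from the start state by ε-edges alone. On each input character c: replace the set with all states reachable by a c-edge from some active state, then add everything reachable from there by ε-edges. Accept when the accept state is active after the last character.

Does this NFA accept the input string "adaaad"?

Answer: ACCEPT

Steps:
start: ε-closure({0}) = {0,1,2}
'a' @ 1: {3,4}
'd' @ 2: {1,2,5}  [accepting]
'a' @ 3: {3,4}
'a' @ 4: {1,2,5}  [accepting]
'a' @ 5: {3,4}
'd' @ 6: {1,2,5}  [accepting]
final: {1,2,5}; accept 1 in set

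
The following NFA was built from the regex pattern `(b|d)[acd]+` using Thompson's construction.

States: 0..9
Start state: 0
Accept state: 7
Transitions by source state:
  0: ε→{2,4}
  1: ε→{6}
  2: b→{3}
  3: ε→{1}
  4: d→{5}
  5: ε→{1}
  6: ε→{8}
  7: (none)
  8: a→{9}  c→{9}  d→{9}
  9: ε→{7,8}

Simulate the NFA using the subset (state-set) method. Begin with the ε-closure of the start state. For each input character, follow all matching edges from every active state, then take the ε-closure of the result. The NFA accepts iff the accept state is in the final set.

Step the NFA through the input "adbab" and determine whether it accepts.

initial (ε-close {0}): {0,2,4}
'a' @ 1: {}  — state set empty
rest 'dbab' ignored (set empty)
end set {} — state 7 not in

Answer: REJECT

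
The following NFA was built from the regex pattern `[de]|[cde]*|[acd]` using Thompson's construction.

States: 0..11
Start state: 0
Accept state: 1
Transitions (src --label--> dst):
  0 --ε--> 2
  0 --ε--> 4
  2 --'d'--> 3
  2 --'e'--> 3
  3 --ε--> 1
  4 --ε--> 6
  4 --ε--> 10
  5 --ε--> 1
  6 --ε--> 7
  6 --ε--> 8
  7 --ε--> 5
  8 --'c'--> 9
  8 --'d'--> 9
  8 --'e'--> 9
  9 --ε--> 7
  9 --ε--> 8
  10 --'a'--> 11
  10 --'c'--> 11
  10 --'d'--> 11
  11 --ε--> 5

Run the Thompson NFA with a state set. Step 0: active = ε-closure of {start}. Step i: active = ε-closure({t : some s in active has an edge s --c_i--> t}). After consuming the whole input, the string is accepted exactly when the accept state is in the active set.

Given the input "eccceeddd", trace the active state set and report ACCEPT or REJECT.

S₀ = ε-closure({0}) = {0,1,2,4,5,6,7,8,10}
'e' @ 1: {1,3,5,7,8,9}  [accepting]
'c' @ 2: {1,5,7,8,9}  [accepting]
'c' @ 3: {1,5,7,8,9}  [accepting]
'c' @ 4: {1,5,7,8,9}  [accepting]
'e' @ 5: {1,5,7,8,9}  [accepting]
'e' @ 6: {1,5,7,8,9}  [accepting]
'd' @ 7: {1,5,7,8,9}  [accepting]
'd' @ 8: {1,5,7,8,9}  [accepting]
'd' @ 9: {1,5,7,8,9}  [accepting]
end set {1,5,7,8,9} — state 1 in

Answer: ACCEPT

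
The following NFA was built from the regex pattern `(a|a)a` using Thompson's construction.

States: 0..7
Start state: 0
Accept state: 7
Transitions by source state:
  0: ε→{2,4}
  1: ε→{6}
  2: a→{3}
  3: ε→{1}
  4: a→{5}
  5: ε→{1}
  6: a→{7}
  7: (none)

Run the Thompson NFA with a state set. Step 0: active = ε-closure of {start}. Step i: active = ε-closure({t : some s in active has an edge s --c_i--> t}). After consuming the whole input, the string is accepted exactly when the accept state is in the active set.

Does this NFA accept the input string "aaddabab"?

Answer: REJECT

Derivation:
initial (ε-close {0}): {0,2,4}
'a' @ 1: {1,3,5,6}
'a' @ 2: {7}  [accepting]
'd' @ 3: {}  — state set empty
rest 'dabab' ignored (set empty)
end set {} — state 7 not in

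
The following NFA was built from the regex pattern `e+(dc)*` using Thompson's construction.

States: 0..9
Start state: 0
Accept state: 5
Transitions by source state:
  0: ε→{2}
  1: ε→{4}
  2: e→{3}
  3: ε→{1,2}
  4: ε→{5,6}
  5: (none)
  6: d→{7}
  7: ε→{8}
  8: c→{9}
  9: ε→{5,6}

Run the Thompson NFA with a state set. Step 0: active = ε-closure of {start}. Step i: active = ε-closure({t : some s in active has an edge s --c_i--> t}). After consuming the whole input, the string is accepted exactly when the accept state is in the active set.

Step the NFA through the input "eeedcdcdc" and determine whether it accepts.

Answer: ACCEPT

Steps:
S₀ = ε-closure({0}) = {0,2}
'e' @ 1: {1,2,3,4,5,6}  [accepting]
'e' @ 2: {1,2,3,4,5,6}  [accepting]
'e' @ 3: {1,2,3,4,5,6}  [accepting]
'd' @ 4: {7,8}
'c' @ 5: {5,6,9}  [accepting]
'd' @ 6: {7,8}
'c' @ 7: {5,6,9}  [accepting]
'd' @ 8: {7,8}
'c' @ 9: {5,6,9}  [accepting]
end set {5,6,9} — state 5 in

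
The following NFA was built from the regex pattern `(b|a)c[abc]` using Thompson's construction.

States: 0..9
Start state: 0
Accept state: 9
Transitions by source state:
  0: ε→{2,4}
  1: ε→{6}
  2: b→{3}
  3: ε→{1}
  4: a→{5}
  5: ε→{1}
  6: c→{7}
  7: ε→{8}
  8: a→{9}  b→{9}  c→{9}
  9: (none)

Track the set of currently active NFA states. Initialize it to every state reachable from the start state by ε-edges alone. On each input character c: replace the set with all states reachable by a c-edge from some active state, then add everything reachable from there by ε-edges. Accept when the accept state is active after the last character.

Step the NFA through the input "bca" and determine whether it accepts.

Answer: ACCEPT

Steps:
initial (ε-close {0}): {0,2,4}
'b' @ 1: {1,3,6}
'c' @ 2: {7,8}
'a' @ 3: {9}  (accept∈set)
end set {9} — state 9 in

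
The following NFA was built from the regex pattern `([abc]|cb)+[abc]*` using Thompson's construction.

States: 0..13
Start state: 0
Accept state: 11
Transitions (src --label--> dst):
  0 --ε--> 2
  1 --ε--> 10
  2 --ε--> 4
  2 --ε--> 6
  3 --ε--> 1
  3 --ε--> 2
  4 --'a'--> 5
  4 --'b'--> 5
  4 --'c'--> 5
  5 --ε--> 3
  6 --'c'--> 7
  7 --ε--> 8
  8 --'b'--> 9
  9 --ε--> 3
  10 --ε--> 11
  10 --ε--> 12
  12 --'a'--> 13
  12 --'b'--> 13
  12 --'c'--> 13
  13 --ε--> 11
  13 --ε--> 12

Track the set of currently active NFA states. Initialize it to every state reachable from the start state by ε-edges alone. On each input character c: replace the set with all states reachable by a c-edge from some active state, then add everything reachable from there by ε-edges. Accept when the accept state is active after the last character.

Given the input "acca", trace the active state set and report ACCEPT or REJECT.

initial (ε-close {0}): {0,2,4,6}
'a' @ 1: {1,2,3,4,5,6,10,11,12}  [accepting]
'c' @ 2: {1,2,3,4,5,6,7,8,10,11,12,13}  [accepting]
'c' @ 3: {1,2,3,4,5,6,7,8,10,11,12,13}  [accepting]
'a' @ 4: {1,2,3,4,5,6,10,11,12,13}  [accepting]
after full input: {1,2,3,4,5,6,10,11,12,13}  (accept=11 in)

Answer: ACCEPT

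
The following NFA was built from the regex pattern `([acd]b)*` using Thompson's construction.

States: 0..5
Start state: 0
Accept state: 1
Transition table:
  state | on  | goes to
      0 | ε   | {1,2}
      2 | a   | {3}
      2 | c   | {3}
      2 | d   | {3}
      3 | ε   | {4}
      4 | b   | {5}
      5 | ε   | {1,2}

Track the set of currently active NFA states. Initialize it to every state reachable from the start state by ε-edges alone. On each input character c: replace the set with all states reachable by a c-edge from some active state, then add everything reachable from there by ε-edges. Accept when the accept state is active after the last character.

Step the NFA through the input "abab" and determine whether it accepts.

Answer: ACCEPT

Derivation:
S₀ = ε-closure({0}) = {0,1,2}
'a' @ 1: {3,4}
'b' @ 2: {1,2,5}  (accept∈set)
'a' @ 3: {3,4}
'b' @ 4: {1,2,5}  (accept∈set)
after full input: {1,2,5}  (accept=1 in)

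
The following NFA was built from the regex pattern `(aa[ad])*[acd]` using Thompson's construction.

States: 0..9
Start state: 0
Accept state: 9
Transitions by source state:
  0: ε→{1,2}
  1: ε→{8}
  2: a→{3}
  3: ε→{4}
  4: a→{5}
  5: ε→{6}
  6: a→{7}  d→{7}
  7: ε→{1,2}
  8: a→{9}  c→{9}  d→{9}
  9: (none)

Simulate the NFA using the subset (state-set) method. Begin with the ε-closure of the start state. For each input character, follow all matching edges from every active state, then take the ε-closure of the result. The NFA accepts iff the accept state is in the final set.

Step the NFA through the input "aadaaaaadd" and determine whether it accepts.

S₀ = ε-closure({0}) = {0,1,2,8}
'a' @ 1: {3,4,9}  ✓accept
'a' @ 2: {5,6}
'd' @ 3: {1,2,7,8}
'a' @ 4: {3,4,9}  ✓accept
'a' @ 5: {5,6}
'a' @ 6: {1,2,7,8}
'a' @ 7: {3,4,9}  ✓accept
'a' @ 8: {5,6}
'd' @ 9: {1,2,7,8}
'd' @ 10: {9}  ✓accept
end set {9} — state 9 in

Answer: ACCEPT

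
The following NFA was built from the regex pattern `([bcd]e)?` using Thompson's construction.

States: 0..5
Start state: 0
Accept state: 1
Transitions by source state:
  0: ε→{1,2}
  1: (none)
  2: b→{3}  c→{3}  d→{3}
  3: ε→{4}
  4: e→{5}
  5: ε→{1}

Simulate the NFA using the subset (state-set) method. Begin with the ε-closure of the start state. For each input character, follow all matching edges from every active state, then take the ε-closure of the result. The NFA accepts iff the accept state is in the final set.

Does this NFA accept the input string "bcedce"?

Answer: REJECT

Trace:
S₀ = ε-closure({0}) = {0,1,2}
'b' @ 1: {3,4}
'c' @ 2: {}  — no active states
rest 'edce' ignored (set empty)
end set {} — state 1 not in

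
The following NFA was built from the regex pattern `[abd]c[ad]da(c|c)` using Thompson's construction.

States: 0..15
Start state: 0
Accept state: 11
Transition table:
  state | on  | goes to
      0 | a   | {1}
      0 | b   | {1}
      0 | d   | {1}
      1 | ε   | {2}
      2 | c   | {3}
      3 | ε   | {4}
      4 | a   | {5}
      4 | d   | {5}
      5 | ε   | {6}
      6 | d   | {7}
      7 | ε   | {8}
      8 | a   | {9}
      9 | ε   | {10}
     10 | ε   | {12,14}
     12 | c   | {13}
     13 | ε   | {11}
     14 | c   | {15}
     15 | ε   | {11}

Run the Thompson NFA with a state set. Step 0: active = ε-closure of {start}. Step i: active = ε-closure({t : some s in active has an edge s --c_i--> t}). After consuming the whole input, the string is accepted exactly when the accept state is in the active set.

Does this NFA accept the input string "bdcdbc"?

start: ε-closure({0}) = {0}
'b' @ 1: {1,2}
'd' @ 2: {}  — dead — no transitions
rest 'cdbc' ignored (set empty)
after full input: {}  (accept=11 not in)

Answer: REJECT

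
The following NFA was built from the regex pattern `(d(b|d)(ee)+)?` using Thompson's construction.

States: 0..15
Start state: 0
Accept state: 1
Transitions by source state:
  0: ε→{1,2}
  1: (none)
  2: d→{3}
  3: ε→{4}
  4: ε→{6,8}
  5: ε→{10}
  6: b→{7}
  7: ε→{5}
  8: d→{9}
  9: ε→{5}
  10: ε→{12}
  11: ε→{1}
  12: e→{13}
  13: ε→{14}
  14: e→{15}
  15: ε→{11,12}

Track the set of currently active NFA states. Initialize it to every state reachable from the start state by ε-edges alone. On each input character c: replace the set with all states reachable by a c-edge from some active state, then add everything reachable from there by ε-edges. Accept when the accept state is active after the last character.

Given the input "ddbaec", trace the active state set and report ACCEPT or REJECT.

Answer: REJECT

Steps:
S₀ = ε-closure({0}) = {0,1,2}
'd' @ 1: {3,4,6,8}
'd' @ 2: {5,9,10,12}
'b' @ 3: {}  — dead — no transitions
rest 'aec' ignored (set empty)
end set {} — state 1 not in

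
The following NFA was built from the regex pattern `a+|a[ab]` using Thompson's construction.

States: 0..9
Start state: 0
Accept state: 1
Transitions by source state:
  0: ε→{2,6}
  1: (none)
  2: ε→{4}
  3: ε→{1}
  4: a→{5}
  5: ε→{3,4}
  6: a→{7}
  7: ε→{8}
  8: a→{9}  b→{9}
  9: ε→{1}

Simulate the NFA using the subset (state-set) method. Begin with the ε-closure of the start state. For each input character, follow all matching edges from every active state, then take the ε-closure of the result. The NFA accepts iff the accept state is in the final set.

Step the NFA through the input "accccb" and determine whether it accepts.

start: ε-closure({0}) = {0,2,4,6}
'a' @ 1: {1,3,4,5,7,8}  (accept∈set)
'c' @ 2: {}  — dead — no transitions
rest 'cccb' ignored (set empty)
end set {} — state 1 not in

Answer: REJECT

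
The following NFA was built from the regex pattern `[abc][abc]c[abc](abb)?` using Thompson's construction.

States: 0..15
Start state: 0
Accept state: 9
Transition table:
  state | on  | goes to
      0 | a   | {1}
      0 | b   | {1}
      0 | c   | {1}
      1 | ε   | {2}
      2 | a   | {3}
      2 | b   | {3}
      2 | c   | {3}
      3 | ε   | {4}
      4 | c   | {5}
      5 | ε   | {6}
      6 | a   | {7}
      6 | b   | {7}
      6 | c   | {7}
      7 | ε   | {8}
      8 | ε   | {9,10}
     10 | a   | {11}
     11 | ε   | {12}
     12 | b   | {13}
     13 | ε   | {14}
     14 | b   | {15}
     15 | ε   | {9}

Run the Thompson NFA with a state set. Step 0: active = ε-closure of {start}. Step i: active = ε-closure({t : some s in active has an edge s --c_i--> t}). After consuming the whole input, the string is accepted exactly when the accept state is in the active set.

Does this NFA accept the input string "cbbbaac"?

Answer: REJECT

Steps:
start: ε-closure({0}) = {0}
'c' @ 1: {1,2}
'b' @ 2: {3,4}
'b' @ 3: {}  — state set empty
rest 'baac' ignored (set empty)
end set {} — state 9 not in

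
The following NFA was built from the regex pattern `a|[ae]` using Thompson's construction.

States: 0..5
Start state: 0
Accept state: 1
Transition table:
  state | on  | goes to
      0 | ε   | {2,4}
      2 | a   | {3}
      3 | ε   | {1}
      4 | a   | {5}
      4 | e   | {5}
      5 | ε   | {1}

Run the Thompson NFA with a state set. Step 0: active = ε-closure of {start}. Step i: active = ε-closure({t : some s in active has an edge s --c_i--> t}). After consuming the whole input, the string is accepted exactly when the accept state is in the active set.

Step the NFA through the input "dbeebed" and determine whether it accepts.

Answer: REJECT

Derivation:
initial (ε-close {0}): {0,2,4}
'd' @ 1: {}  — dead — no transitions
rest 'beebed' ignored (set empty)
after full input: {}  (accept=1 not in)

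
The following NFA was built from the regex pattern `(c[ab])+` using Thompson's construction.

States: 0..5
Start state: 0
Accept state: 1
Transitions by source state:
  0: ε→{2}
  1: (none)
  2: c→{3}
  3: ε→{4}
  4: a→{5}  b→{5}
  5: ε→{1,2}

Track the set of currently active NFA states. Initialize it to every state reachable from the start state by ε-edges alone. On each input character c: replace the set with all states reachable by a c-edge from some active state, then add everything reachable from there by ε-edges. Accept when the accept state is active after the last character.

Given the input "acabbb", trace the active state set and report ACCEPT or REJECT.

start: ε-closure({0}) = {0,2}
'a' @ 1: {}  — state set empty
rest 'cabbb' ignored (set empty)
final: {}; accept 1 not in set

Answer: REJECT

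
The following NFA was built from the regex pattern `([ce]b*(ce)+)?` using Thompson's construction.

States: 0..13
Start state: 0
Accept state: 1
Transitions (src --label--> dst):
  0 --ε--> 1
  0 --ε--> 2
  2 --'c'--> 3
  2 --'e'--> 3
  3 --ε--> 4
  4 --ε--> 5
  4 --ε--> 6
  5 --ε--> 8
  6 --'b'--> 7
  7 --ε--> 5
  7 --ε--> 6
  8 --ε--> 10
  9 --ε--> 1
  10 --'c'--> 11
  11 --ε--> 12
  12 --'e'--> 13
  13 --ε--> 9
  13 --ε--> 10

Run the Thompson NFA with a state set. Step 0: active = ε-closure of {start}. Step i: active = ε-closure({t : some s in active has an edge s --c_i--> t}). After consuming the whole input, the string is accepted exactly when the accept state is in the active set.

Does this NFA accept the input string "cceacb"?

Answer: REJECT

Steps:
S₀ = ε-closure({0}) = {0,1,2}
'c' @ 1: {3,4,5,6,8,10}
'c' @ 2: {11,12}
'e' @ 3: {1,9,10,13}  ✓accept
'a' @ 4: {}  — state set empty
rest 'cb' ignored (set empty)
after full input: {}  (accept=1 not in)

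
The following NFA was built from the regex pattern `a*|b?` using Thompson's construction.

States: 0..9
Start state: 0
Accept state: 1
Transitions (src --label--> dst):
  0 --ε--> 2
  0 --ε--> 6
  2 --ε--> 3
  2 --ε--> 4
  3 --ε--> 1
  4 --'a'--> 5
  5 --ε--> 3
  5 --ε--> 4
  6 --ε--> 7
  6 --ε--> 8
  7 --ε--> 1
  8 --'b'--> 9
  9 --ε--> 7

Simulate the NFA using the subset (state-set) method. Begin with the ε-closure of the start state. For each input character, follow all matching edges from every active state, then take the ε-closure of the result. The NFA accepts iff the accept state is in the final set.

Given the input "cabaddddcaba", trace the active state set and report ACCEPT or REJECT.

initial (ε-close {0}): {0,1,2,3,4,6,7,8}
'c' @ 1: {}  — no active states
rest 'abaddddcaba' ignored (set empty)
end set {} — state 1 not in

Answer: REJECT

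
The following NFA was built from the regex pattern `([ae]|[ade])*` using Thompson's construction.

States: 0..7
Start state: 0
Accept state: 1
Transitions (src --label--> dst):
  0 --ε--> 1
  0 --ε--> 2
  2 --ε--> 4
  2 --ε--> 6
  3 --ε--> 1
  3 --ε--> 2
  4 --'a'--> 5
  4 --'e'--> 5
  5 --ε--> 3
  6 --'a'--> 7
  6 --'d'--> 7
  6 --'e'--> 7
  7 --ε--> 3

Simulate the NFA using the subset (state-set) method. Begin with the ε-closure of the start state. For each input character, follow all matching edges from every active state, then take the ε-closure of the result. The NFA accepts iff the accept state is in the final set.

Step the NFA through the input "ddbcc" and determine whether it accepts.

Answer: REJECT

Trace:
start: ε-closure({0}) = {0,1,2,4,6}
'd' @ 1: {1,2,3,4,6,7}  [accepting]
'd' @ 2: {1,2,3,4,6,7}  [accepting]
'b' @ 3: {}  — no active states
rest 'cc' ignored (set empty)
after full input: {}  (accept=1 not in)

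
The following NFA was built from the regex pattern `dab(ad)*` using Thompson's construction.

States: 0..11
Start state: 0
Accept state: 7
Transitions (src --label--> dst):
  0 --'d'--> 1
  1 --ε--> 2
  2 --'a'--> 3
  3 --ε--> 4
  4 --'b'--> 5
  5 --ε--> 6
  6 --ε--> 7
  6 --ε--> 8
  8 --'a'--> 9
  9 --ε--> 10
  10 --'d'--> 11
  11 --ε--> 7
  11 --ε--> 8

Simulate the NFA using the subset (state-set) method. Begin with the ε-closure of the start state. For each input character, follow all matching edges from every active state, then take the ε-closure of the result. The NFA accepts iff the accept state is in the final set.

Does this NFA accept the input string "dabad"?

S₀ = ε-closure({0}) = {0}
'd' @ 1: {1,2}
'a' @ 2: {3,4}
'b' @ 3: {5,6,7,8}  (accept∈set)
'a' @ 4: {9,10}
'd' @ 5: {7,8,11}  (accept∈set)
after full input: {7,8,11}  (accept=7 in)

Answer: ACCEPT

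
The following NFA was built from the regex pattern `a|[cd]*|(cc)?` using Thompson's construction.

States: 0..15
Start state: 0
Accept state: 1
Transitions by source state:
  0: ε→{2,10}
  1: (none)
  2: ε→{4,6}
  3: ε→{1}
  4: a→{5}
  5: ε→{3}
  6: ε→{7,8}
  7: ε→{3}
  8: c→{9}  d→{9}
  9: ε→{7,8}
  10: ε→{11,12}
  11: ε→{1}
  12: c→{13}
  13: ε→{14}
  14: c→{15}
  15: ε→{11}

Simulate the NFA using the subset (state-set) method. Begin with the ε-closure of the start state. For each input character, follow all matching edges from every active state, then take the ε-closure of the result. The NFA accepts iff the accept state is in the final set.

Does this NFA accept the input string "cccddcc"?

Answer: ACCEPT

Steps:
initial (ε-close {0}): {0,1,2,3,4,6,7,8,10,11,12}
'c' @ 1: {1,3,7,8,9,13,14}  [accepting]
'c' @ 2: {1,3,7,8,9,11,15}  [accepting]
'c' @ 3: {1,3,7,8,9}  [accepting]
'd' @ 4: {1,3,7,8,9}  [accepting]
'd' @ 5: {1,3,7,8,9}  [accepting]
'c' @ 6: {1,3,7,8,9}  [accepting]
'c' @ 7: {1,3,7,8,9}  [accepting]
after full input: {1,3,7,8,9}  (accept=1 in)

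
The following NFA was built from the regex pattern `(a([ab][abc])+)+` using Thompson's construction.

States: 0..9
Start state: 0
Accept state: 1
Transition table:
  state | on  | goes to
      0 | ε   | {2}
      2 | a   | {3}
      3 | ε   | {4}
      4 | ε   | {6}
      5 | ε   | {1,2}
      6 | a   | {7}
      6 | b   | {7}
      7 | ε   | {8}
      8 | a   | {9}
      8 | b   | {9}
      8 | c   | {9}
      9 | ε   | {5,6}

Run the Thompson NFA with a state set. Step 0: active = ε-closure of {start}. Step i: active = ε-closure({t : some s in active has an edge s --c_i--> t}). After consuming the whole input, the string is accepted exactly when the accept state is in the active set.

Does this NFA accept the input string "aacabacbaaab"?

start: ε-closure({0}) = {0,2}
'a' @ 1: {3,4,6}
'a' @ 2: {7,8}
'c' @ 3: {1,2,5,6,9}  ✓accept
'a' @ 4: {3,4,6,7,8}
'b' @ 5: {1,2,5,6,7,8,9}  ✓accept
'a' @ 6: {1,2,3,4,5,6,7,8,9}  ✓accept
'c' @ 7: {1,2,5,6,9}  ✓accept
'b' @ 8: {7,8}
'a' @ 9: {1,2,5,6,9}  ✓accept
'a' @ 10: {3,4,6,7,8}
'a' @ 11: {1,2,5,6,7,8,9}  ✓accept
'b' @ 12: {1,2,5,6,7,8,9}  ✓accept
end set {1,2,5,6,7,8,9} — state 1 in

Answer: ACCEPT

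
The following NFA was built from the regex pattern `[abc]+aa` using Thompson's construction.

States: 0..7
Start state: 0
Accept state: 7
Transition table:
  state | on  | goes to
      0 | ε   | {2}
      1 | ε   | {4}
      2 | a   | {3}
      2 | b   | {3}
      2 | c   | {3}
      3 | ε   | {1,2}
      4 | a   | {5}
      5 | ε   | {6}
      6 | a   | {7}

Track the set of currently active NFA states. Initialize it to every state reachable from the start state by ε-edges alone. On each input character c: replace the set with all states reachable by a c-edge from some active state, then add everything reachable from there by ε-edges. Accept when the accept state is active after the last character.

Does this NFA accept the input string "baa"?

S₀ = ε-closure({0}) = {0,2}
'b' @ 1: {1,2,3,4}
'a' @ 2: {1,2,3,4,5,6}
'a' @ 3: {1,2,3,4,5,6,7}  [accepting]
end set {1,2,3,4,5,6,7} — state 7 in

Answer: ACCEPT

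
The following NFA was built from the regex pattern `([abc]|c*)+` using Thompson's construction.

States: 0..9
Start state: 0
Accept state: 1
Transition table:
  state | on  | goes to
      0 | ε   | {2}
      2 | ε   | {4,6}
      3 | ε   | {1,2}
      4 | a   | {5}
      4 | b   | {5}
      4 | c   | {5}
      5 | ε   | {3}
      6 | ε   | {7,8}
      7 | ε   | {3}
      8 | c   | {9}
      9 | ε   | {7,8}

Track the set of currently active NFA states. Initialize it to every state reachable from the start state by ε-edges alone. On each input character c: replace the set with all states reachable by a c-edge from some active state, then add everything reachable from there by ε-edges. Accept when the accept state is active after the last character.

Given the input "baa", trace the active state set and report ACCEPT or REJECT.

initial (ε-close {0}): {0,1,2,3,4,6,7,8}
'b' @ 1: {1,2,3,4,5,6,7,8}  [accepting]
'a' @ 2: {1,2,3,4,5,6,7,8}  [accepting]
'a' @ 3: {1,2,3,4,5,6,7,8}  [accepting]
final: {1,2,3,4,5,6,7,8}; accept 1 in set

Answer: ACCEPT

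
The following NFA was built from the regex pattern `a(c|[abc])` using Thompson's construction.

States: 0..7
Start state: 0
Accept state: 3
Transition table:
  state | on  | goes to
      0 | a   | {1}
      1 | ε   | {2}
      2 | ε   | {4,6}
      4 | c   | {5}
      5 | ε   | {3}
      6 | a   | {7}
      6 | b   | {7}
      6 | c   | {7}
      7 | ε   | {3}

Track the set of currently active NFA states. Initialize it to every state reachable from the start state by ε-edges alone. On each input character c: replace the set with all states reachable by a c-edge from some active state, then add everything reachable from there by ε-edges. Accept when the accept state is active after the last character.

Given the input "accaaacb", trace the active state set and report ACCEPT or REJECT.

Answer: REJECT

Trace:
start: ε-closure({0}) = {0}
'a' @ 1: {1,2,4,6}
'c' @ 2: {3,5,7}  [accepting]
'c' @ 3: {}  — dead — no transitions
rest 'aaacb' ignored (set empty)
final: {}; accept 3 not in set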